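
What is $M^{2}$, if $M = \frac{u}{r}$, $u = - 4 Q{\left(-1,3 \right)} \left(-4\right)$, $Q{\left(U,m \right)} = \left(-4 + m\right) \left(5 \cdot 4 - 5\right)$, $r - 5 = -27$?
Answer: $\frac{14400}{121} \approx 119.01$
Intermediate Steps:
$r = -22$ ($r = 5 - 27 = -22$)
$Q{\left(U,m \right)} = -60 + 15 m$ ($Q{\left(U,m \right)} = \left(-4 + m\right) \left(20 - 5\right) = \left(-4 + m\right) 15 = -60 + 15 m$)
$u = -240$ ($u = - 4 \left(-60 + 15 \cdot 3\right) \left(-4\right) = - 4 \left(-60 + 45\right) \left(-4\right) = \left(-4\right) \left(-15\right) \left(-4\right) = 60 \left(-4\right) = -240$)
$M = \frac{120}{11}$ ($M = - \frac{240}{-22} = \left(-240\right) \left(- \frac{1}{22}\right) = \frac{120}{11} \approx 10.909$)
$M^{2} = \left(\frac{120}{11}\right)^{2} = \frac{14400}{121}$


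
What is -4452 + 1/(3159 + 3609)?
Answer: -30131135/6768 ≈ -4452.0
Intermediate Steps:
-4452 + 1/(3159 + 3609) = -4452 + 1/6768 = -30131135/6768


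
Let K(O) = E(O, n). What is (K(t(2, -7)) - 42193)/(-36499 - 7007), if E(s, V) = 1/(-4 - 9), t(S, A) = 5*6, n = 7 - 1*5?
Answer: 274255/282789 ≈ 0.96982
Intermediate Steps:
n = 2 (n = 7 - 5 = 2)
t(S, A) = 30
E(s, V) = -1/13 (E(s, V) = 1/(-13) = -1/13)
K(O) = -1/13
(K(t(2, -7)) - 42193)/(-36499 - 7007) = (-1/13 - 42193)/(-36499 - 7007) = -548510/13/(-43506) = -548510/13*(-1/43506) = 274255/282789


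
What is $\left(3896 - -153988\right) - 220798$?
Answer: $-62914$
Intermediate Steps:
$\left(3896 - -153988\right) - 220798 = \left(3896 + 153988\right) - 220798 = 157884 - 220798 = -62914$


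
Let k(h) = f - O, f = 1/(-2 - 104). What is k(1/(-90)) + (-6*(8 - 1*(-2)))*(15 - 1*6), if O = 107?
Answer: -68583/106 ≈ -647.01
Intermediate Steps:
f = -1/106 (f = 1/(-106) = -1/106 ≈ -0.0094340)
k(h) = -11343/106 (k(h) = -1/106 - 1*107 = -1/106 - 107 = -11343/106)
k(1/(-90)) + (-6*(8 - 1*(-2)))*(15 - 1*6) = -11343/106 + (-6*(8 - 1*(-2)))*(15 - 1*6) = -11343/106 + (-6*(8 + 2))*(15 - 6) = -11343/106 - 6*10*9 = -11343/106 - 60*9 = -11343/106 - 540 = -68583/106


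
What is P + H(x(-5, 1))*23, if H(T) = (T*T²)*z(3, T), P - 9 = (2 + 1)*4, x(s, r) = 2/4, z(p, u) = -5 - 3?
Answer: -2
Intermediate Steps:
z(p, u) = -8
x(s, r) = ½ (x(s, r) = 2*(¼) = ½)
P = 21 (P = 9 + (2 + 1)*4 = 9 + 3*4 = 9 + 12 = 21)
H(T) = -8*T³ (H(T) = (T*T²)*(-8) = T³*(-8) = -8*T³)
P + H(x(-5, 1))*23 = 21 - 8*(½)³*23 = 21 - 8*⅛*23 = 21 - 1*23 = 21 - 23 = -2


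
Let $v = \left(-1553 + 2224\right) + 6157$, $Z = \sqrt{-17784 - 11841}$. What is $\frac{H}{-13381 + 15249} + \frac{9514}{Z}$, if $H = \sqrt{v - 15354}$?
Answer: $\frac{i \left(- 17772152 \sqrt{1185} + 41475 \sqrt{174}\right)}{11067900} \approx - 55.226 i$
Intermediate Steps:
$Z = 5 i \sqrt{1185}$ ($Z = \sqrt{-29625} = 5 i \sqrt{1185} \approx 172.12 i$)
$v = 6828$ ($v = 671 + 6157 = 6828$)
$H = 7 i \sqrt{174}$ ($H = \sqrt{6828 - 15354} = \sqrt{-8526} = 7 i \sqrt{174} \approx 92.336 i$)
$\frac{H}{-13381 + 15249} + \frac{9514}{Z} = \frac{7 i \sqrt{174}}{-13381 + 15249} + \frac{9514}{5 i \sqrt{1185}} = \frac{7 i \sqrt{174}}{1868} + 9514 \left(- \frac{i \sqrt{1185}}{5925}\right) = 7 i \sqrt{174} \cdot \frac{1}{1868} - \frac{9514 i \sqrt{1185}}{5925} = \frac{7 i \sqrt{174}}{1868} - \frac{9514 i \sqrt{1185}}{5925} = - \frac{9514 i \sqrt{1185}}{5925} + \frac{7 i \sqrt{174}}{1868}$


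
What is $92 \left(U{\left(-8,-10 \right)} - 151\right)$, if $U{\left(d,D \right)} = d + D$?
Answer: $-15548$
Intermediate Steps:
$U{\left(d,D \right)} = D + d$
$92 \left(U{\left(-8,-10 \right)} - 151\right) = 92 \left(\left(-10 - 8\right) - 151\right) = 92 \left(-18 - 151\right) = 92 \left(-169\right) = -15548$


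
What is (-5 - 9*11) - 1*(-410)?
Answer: 306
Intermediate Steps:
(-5 - 9*11) - 1*(-410) = (-5 - 99) + 410 = -104 + 410 = 306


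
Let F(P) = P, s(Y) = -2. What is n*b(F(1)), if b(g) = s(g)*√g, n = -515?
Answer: 1030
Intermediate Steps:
b(g) = -2*√g
n*b(F(1)) = -(-1030)*√1 = -(-1030) = -515*(-2) = 1030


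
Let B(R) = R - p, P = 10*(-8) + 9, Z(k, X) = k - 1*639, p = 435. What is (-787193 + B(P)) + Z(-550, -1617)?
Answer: -788888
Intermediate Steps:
Z(k, X) = -639 + k (Z(k, X) = k - 639 = -639 + k)
P = -71 (P = -80 + 9 = -71)
B(R) = -435 + R (B(R) = R - 1*435 = R - 435 = -435 + R)
(-787193 + B(P)) + Z(-550, -1617) = (-787193 + (-435 - 71)) + (-639 - 550) = (-787193 - 506) - 1189 = -787699 - 1189 = -788888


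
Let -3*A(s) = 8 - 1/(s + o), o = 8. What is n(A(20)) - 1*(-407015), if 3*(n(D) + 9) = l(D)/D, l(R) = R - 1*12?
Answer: 272288245/669 ≈ 4.0701e+5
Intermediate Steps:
l(R) = -12 + R (l(R) = R - 12 = -12 + R)
A(s) = -8/3 + 1/(3*(8 + s)) (A(s) = -(8 - 1/(s + 8))/3 = -(8 - 1/(8 + s))/3 = -8/3 + 1/(3*(8 + s)))
n(D) = -9 + (-12 + D)/(3*D) (n(D) = -9 + ((-12 + D)/D)/3 = -9 + (-12 + D)/(3*D))
n(A(20)) - 1*(-407015) = (-26/3 - 4*3*(8 + 20)/(-63 - 8*20)) - 1*(-407015) = (-26/3 - 4*84/(-63 - 160)) + 407015 = (-26/3 - 4/((⅓)*(1/28)*(-223))) + 407015 = (-26/3 - 4/(-223/84)) + 407015 = (-26/3 - 4*(-84/223)) + 407015 = (-26/3 + 336/223) + 407015 = -4790/669 + 407015 = 272288245/669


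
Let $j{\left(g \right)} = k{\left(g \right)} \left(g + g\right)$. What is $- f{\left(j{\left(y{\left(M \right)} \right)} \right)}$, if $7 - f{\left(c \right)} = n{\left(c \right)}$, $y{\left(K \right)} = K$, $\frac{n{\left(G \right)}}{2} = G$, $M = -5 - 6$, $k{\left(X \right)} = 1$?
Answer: $-51$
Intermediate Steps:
$M = -11$ ($M = -5 - 6 = -11$)
$n{\left(G \right)} = 2 G$
$j{\left(g \right)} = 2 g$ ($j{\left(g \right)} = 1 \left(g + g\right) = 1 \cdot 2 g = 2 g$)
$f{\left(c \right)} = 7 - 2 c$
$- f{\left(j{\left(y{\left(M \right)} \right)} \right)} = - (7 - 2 \cdot 2 \left(-11\right)) = - (7 - -44) = - (7 + 44) = \left(-1\right) 51 = -51$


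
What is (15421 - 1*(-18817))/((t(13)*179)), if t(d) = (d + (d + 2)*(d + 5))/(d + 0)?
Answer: 445094/50657 ≈ 8.7864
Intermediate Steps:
t(d) = (d + (2 + d)*(5 + d))/d
(15421 - 1*(-18817))/((t(13)*179)) = (15421 - 1*(-18817))/(((8 + 13 + 10/13)*179)) = (15421 + 18817)/(((8 + 13 + 10*(1/13))*179)) = 34238/(((8 + 13 + 10/13)*179)) = 34238/(((283/13)*179)) = 34238/(50657/13) = 34238*(13/50657) = 445094/50657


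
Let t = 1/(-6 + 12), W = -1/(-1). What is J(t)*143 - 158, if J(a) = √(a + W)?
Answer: -158 + 143*√42/6 ≈ -3.5423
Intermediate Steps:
W = 1 (W = -1*(-1) = 1)
t = ⅙ (t = 1/6 = ⅙ ≈ 0.16667)
J(a) = √(1 + a) (J(a) = √(a + 1) = √(1 + a))
J(t)*143 - 158 = √(1 + ⅙)*143 - 158 = √(7/6)*143 - 158 = (√42/6)*143 - 158 = 143*√42/6 - 158 = -158 + 143*√42/6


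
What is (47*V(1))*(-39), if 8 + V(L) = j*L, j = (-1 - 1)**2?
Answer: 7332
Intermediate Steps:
j = 4 (j = (-2)**2 = 4)
V(L) = -8 + 4*L
(47*V(1))*(-39) = (47*(-8 + 4*1))*(-39) = (47*(-8 + 4))*(-39) = (47*(-4))*(-39) = -188*(-39) = 7332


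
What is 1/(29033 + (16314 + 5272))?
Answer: 1/50619 ≈ 1.9755e-5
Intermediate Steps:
1/(29033 + (16314 + 5272)) = 1/(29033 + 21586) = 1/50619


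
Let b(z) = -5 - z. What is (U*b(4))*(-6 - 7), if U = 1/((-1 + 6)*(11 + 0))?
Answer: 117/55 ≈ 2.1273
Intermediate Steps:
U = 1/55 (U = 1/(5*11) = 1/55 ≈ 0.018182)
(U*b(4))*(-6 - 7) = ((-5 - 1*4)/55)*(-6 - 7) = ((-5 - 4)/55)*(-13) = ((1/55)*(-9))*(-13) = -9/55*(-13) = 117/55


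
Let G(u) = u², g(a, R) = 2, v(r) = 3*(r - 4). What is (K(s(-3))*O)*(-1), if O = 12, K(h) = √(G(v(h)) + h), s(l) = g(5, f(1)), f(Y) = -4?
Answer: -12*√38 ≈ -73.973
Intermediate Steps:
v(r) = -12 + 3*r (v(r) = 3*(-4 + r) = -12 + 3*r)
s(l) = 2
K(h) = √(h + (-12 + 3*h)²) (K(h) = √((-12 + 3*h)² + h) = √(h + (-12 + 3*h)²))
(K(s(-3))*O)*(-1) = (√(2 + 9*(-4 + 2)²)*12)*(-1) = (√(2 + 9*(-2)²)*12)*(-1) = (√(2 + 9*4)*12)*(-1) = (√(2 + 36)*12)*(-1) = (√38*12)*(-1) = (12*√38)*(-1) = -12*√38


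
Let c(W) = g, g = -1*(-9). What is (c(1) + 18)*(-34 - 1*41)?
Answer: -2025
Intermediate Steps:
g = 9
c(W) = 9
(c(1) + 18)*(-34 - 1*41) = (9 + 18)*(-34 - 1*41) = 27*(-34 - 41) = 27*(-75) = -2025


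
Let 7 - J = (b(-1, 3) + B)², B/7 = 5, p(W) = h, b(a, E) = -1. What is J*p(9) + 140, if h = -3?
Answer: 3587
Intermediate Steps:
p(W) = -3
B = 35 (B = 7*5 = 35)
J = -1149 (J = 7 - (-1 + 35)² = 7 - 1*34² = 7 - 1*1156 = 7 - 1156 = -1149)
J*p(9) + 140 = -1149*(-3) + 140 = 3447 + 140 = 3587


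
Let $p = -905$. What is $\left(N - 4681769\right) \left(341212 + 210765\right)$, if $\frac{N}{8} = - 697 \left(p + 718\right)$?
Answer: $-2008675765689$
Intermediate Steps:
$N = 1042712$ ($N = 8 \left(- 697 \left(-905 + 718\right)\right) = 8 \left(\left(-697\right) \left(-187\right)\right) = 8 \cdot 130339 = 1042712$)
$\left(N - 4681769\right) \left(341212 + 210765\right) = \left(1042712 - 4681769\right) \left(341212 + 210765\right) = \left(-3639057\right) 551977 = -2008675765689$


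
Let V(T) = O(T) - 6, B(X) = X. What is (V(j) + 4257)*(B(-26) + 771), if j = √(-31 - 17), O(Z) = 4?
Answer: 3169975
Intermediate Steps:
j = 4*I*√3 (j = √(-48) = 4*I*√3 ≈ 6.9282*I)
V(T) = -2 (V(T) = 4 - 6 = -2)
(V(j) + 4257)*(B(-26) + 771) = (-2 + 4257)*(-26 + 771) = 4255*745 = 3169975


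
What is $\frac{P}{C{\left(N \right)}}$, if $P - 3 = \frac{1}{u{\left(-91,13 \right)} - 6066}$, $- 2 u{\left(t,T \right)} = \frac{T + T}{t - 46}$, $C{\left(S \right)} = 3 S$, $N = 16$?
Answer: $\frac{1246475}{19944696} \approx 0.062497$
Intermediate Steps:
$u{\left(t,T \right)} = - \frac{T}{-46 + t}$ ($u{\left(t,T \right)} = - \frac{\left(T + T\right) \frac{1}{t - 46}}{2} = - \frac{2 T \frac{1}{-46 + t}}{2} = - \frac{T}{-46 + t}$)
$P = \frac{2492950}{831029}$ ($P = 3 + \frac{1}{\left(-1\right) 13 \frac{1}{-46 - 91} - 6066} = 3 + \frac{1}{\left(-1\right) 13 \frac{1}{-137} - 6066} = 3 + \frac{1}{\left(-1\right) 13 \left(- \frac{1}{137}\right) - 6066} = 3 + \frac{1}{\frac{13}{137} - 6066} = 3 + \frac{1}{- \frac{831029}{137}} = 3 - \frac{137}{831029} = \frac{2492950}{831029} \approx 2.9998$)
$\frac{P}{C{\left(N \right)}} = \frac{2492950}{831029 \cdot 3 \cdot 16} = \frac{2492950}{831029 \cdot 48} = \frac{2492950}{831029} \cdot \frac{1}{48} = \frac{1246475}{19944696}$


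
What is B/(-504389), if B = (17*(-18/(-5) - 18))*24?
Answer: 29376/2521945 ≈ 0.011648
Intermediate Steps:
B = -29376/5 (B = (17*(-18*(-⅕) - 18))*24 = (17*(18/5 - 18))*24 = (17*(-72/5))*24 = -1224/5*24 = -29376/5 ≈ -5875.2)
B/(-504389) = -29376/5/(-504389) = -29376/5*(-1/504389) = 29376/2521945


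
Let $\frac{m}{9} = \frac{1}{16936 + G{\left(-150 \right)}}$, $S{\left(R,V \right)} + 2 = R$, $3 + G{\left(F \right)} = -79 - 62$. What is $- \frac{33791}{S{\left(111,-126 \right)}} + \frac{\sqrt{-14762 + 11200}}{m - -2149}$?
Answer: $- \frac{33791}{109} + \frac{16792 i \sqrt{3562}}{36086017} \approx -310.01 + 0.027772 i$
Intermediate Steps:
$G{\left(F \right)} = -144$ ($G{\left(F \right)} = -3 - 141 = -144$)
$S{\left(R,V \right)} = -2 + R$
$m = \frac{9}{16792}$ ($m = \frac{9}{16936 - 144} = \frac{9}{16792} \approx 0.00053597$)
$- \frac{33791}{S{\left(111,-126 \right)}} + \frac{\sqrt{-14762 + 11200}}{m - -2149} = - \frac{33791}{-2 + 111} + \frac{\sqrt{-14762 + 11200}}{\frac{9}{16792} - -2149} = - \frac{33791}{109} + \frac{\sqrt{-3562}}{\frac{9}{16792} + 2149} = \left(-33791\right) \frac{1}{109} + \frac{i \sqrt{3562}}{\frac{36086017}{16792}} = - \frac{33791}{109} + i \sqrt{3562} \cdot \frac{16792}{36086017} = - \frac{33791}{109} + \frac{16792 i \sqrt{3562}}{36086017}$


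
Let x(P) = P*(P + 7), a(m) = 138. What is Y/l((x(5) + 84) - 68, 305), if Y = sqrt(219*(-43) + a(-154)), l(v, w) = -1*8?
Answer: -3*I*sqrt(1031)/8 ≈ -12.041*I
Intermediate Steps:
x(P) = P*(7 + P)
l(v, w) = -8
Y = 3*I*sqrt(1031) (Y = sqrt(219*(-43) + 138) = sqrt(-9417 + 138) = sqrt(-9279) = 3*I*sqrt(1031) ≈ 96.328*I)
Y/l((x(5) + 84) - 68, 305) = (3*I*sqrt(1031))/(-8) = (3*I*sqrt(1031))*(-1/8) = -3*I*sqrt(1031)/8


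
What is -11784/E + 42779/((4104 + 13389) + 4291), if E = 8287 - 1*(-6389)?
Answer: 30926829/26641832 ≈ 1.1608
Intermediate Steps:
E = 14676 (E = 8287 + 6389 = 14676)
-11784/E + 42779/((4104 + 13389) + 4291) = -11784/14676 + 42779/((4104 + 13389) + 4291) = -11784*1/14676 + 42779/(17493 + 4291) = -982/1223 + 42779/21784 = 30926829/26641832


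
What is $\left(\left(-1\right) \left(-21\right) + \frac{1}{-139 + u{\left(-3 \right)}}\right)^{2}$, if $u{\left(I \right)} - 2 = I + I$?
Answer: $\frac{9012004}{20449} \approx 440.71$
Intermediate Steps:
$u{\left(I \right)} = 2 + 2 I$ ($u{\left(I \right)} = 2 + \left(I + I\right) = 2 + 2 I$)
$\left(\left(-1\right) \left(-21\right) + \frac{1}{-139 + u{\left(-3 \right)}}\right)^{2} = \left(\left(-1\right) \left(-21\right) + \frac{1}{-139 + \left(2 + 2 \left(-3\right)\right)}\right)^{2} = \left(21 + \frac{1}{-139 + \left(2 - 6\right)}\right)^{2} = \left(21 + \frac{1}{-139 - 4}\right)^{2} = \left(21 + \frac{1}{-143}\right)^{2} = \left(21 - \frac{1}{143}\right)^{2} = \left(\frac{3002}{143}\right)^{2} = \frac{9012004}{20449}$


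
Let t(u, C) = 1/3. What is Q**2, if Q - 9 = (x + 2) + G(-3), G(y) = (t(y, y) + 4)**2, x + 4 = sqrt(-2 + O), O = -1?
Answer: 53581/81 + 464*I*sqrt(3)/9 ≈ 661.49 + 89.297*I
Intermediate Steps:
t(u, C) = 1/3
x = -4 + I*sqrt(3) (x = -4 + sqrt(-2 - 1) = -4 + sqrt(-3) = -4 + I*sqrt(3) ≈ -4.0 + 1.732*I)
G(y) = 169/9 (G(y) = (1/3 + 4)**2 = (13/3)**2 = 169/9)
Q = 232/9 + I*sqrt(3) (Q = 9 + (((-4 + I*sqrt(3)) + 2) + 169/9) = 9 + ((-2 + I*sqrt(3)) + 169/9) = 9 + (151/9 + I*sqrt(3)) = 232/9 + I*sqrt(3) ≈ 25.778 + 1.732*I)
Q**2 = (232/9 + I*sqrt(3))**2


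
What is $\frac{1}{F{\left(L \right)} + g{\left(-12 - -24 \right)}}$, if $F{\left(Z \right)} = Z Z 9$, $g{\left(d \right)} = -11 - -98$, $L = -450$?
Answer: $\frac{1}{1822587} \approx 5.4867 \cdot 10^{-7}$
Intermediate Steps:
$g{\left(d \right)} = 87$ ($g{\left(d \right)} = -11 + 98 = 87$)
$F{\left(Z \right)} = 9 Z^{2}$ ($F{\left(Z \right)} = Z^{2} \cdot 9 = 9 Z^{2}$)
$\frac{1}{F{\left(L \right)} + g{\left(-12 - -24 \right)}} = \frac{1}{9 \left(-450\right)^{2} + 87} = \frac{1}{9 \cdot 202500 + 87} = \frac{1}{1822500 + 87} = \frac{1}{1822587}$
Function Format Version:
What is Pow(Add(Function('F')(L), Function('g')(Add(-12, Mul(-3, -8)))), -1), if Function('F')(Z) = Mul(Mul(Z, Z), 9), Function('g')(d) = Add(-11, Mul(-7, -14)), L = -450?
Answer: Rational(1, 1822587) ≈ 5.4867e-7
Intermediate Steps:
Function('g')(d) = 87 (Function('g')(d) = Add(-11, 98) = 87)
Function('F')(Z) = Mul(9, Pow(Z, 2)) (Function('F')(Z) = Mul(Pow(Z, 2), 9) = Mul(9, Pow(Z, 2)))
Pow(Add(Function('F')(L), Function('g')(Add(-12, Mul(-3, -8)))), -1) = Pow(Add(Mul(9, Pow(-450, 2)), 87), -1) = Pow(Add(Mul(9, 202500), 87), -1) = Pow(Add(1822500, 87), -1) = Pow(1822587, -1) = Rational(1, 1822587)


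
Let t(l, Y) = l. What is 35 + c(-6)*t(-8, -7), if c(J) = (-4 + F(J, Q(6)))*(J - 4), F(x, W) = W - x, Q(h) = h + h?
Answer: 1155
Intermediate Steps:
Q(h) = 2*h
c(J) = (-4 + J)*(8 - J) (c(J) = (-4 + (2*6 - J))*(J - 4) = (-4 + (12 - J))*(-4 + J) = (8 - J)*(-4 + J) = (-4 + J)*(8 - J))
35 + c(-6)*t(-8, -7) = 35 + (-32 - 1*(-6)*(-12 - 6))*(-8) = 35 + (-32 - 1*(-6)*(-18))*(-8) = 35 + (-32 - 108)*(-8) = 35 - 140*(-8) = 35 + 1120 = 1155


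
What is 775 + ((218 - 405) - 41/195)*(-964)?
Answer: 35342909/195 ≈ 1.8125e+5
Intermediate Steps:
775 + ((218 - 405) - 41/195)*(-964) = 775 + (-187 - 41*1/195)*(-964) = 775 + (-187 - 41/195)*(-964) = 775 - 36506/195*(-964) = 775 + 35191784/195 = 35342909/195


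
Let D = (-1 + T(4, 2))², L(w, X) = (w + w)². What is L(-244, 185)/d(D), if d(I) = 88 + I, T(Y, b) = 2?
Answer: 238144/89 ≈ 2675.8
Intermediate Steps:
L(w, X) = 4*w² (L(w, X) = (2*w)² = 4*w²)
D = 1 (D = (-1 + 2)² = 1² = 1)
L(-244, 185)/d(D) = (4*(-244)²)/(88 + 1) = (4*59536)/89 = 238144*(1/89) = 238144/89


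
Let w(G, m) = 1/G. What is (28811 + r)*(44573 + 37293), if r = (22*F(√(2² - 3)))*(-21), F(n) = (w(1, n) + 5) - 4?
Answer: 2282997142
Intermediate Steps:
F(n) = 2 (F(n) = (1/1 + 5) - 4 = (1 + 5) - 4 = 6 - 4 = 2)
r = -924 (r = (22*2)*(-21) = 44*(-21) = -924)
(28811 + r)*(44573 + 37293) = (28811 - 924)*(44573 + 37293) = 27887*81866 = 2282997142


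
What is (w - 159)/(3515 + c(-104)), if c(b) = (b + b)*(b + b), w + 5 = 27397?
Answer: 27233/46779 ≈ 0.58216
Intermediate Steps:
w = 27392 (w = -5 + 27397 = 27392)
c(b) = 4*b² (c(b) = (2*b)*(2*b) = 4*b²)
(w - 159)/(3515 + c(-104)) = (27392 - 159)/(3515 + 4*(-104)²) = 27233/(3515 + 4*10816) = 27233/(3515 + 43264) = 27233/46779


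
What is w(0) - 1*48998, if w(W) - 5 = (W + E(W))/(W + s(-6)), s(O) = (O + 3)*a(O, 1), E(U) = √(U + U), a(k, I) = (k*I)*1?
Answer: -48993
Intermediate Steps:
a(k, I) = I*k (a(k, I) = (I*k)*1 = I*k)
E(U) = √2*√U (E(U) = √(2*U) = √2*√U)
s(O) = O*(3 + O) (s(O) = (O + 3)*(1*O) = (3 + O)*O = O*(3 + O))
w(W) = 5 + (W + √2*√W)/(18 + W) (w(W) = 5 + (W + √2*√W)/(W - 6*(3 - 6)) = 5 + (W + √2*√W)/(W - 6*(-3)) = 5 + (W + √2*√W)/(W + 18) = 5 + (W + √2*√W)/(18 + W))
w(0) - 1*48998 = (90 + 6*0 + √2*√0)/(18 + 0) - 1*48998 = (90 + 0 + √2*0)/18 - 48998 = (90 + 0 + 0)/18 - 48998 = (1/18)*90 - 48998 = 5 - 48998 = -48993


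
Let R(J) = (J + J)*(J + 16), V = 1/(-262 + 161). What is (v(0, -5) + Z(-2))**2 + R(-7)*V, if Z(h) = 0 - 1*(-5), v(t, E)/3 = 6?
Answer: 53555/101 ≈ 530.25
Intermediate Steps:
v(t, E) = 18 (v(t, E) = 3*6 = 18)
V = -1/101 (V = 1/(-101) = -1/101 ≈ -0.0099010)
Z(h) = 5 (Z(h) = 0 + 5 = 5)
R(J) = 2*J*(16 + J) (R(J) = (2*J)*(16 + J) = 2*J*(16 + J))
(v(0, -5) + Z(-2))**2 + R(-7)*V = (18 + 5)**2 + (2*(-7)*(16 - 7))*(-1/101) = 23**2 + (2*(-7)*9)*(-1/101) = 529 - 126*(-1/101) = 529 + 126/101 = 53555/101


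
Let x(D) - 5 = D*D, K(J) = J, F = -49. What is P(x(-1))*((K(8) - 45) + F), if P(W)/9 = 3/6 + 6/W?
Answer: -1161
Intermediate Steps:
x(D) = 5 + D² (x(D) = 5 + D*D = 5 + D²)
P(W) = 9/2 + 54/W (P(W) = 9*(3/6 + 6/W) = 9*(3*(⅙) + 6/W) = 9*(½ + 6/W) = 9/2 + 54/W)
P(x(-1))*((K(8) - 45) + F) = (9/2 + 54/(5 + (-1)²))*((8 - 45) - 49) = (9/2 + 54/(5 + 1))*(-37 - 49) = (9/2 + 54/6)*(-86) = (9/2 + 54*(⅙))*(-86) = (9/2 + 9)*(-86) = (27/2)*(-86) = -1161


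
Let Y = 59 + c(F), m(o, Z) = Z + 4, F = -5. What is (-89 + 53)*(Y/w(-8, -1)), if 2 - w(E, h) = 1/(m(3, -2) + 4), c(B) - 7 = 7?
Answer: -15768/11 ≈ -1433.5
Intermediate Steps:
m(o, Z) = 4 + Z
c(B) = 14 (c(B) = 7 + 7 = 14)
Y = 73 (Y = 59 + 14 = 73)
w(E, h) = 11/6 (w(E, h) = 2 - 1/((4 - 2) + 4) = 2 - 1/(2 + 4) = 2 - 1/6 = 11/6)
(-89 + 53)*(Y/w(-8, -1)) = (-89 + 53)*(73/(11/6)) = -2628*6/11 = -36*438/11 = -15768/11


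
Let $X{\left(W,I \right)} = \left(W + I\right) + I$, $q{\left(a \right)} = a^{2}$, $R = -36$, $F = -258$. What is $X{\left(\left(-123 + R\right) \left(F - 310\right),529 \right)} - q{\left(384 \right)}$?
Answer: $-56086$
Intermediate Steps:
$X{\left(W,I \right)} = W + 2 I$ ($X{\left(W,I \right)} = \left(I + W\right) + I = W + 2 I$)
$X{\left(\left(-123 + R\right) \left(F - 310\right),529 \right)} - q{\left(384 \right)} = \left(\left(-123 - 36\right) \left(-258 - 310\right) + 2 \cdot 529\right) - 384^{2} = \left(\left(-159\right) \left(-568\right) + 1058\right) - 147456 = \left(90312 + 1058\right) - 147456 = 91370 - 147456 = -56086$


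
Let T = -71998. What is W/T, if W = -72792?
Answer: 36396/35999 ≈ 1.0110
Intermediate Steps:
W/T = -72792/(-71998) = -72792*(-1/71998) = 36396/35999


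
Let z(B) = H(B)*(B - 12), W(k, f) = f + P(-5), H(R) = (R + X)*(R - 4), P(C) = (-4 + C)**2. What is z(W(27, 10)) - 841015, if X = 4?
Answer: -188080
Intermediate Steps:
H(R) = (-4 + R)*(4 + R) (H(R) = (R + 4)*(R - 4) = (4 + R)*(-4 + R) = (-4 + R)*(4 + R))
W(k, f) = 81 + f (W(k, f) = f + (-4 - 5)**2 = f + (-9)**2 = f + 81 = 81 + f)
z(B) = (-16 + B**2)*(-12 + B) (z(B) = (-16 + B**2)*(B - 12) = (-16 + B**2)*(-12 + B))
z(W(27, 10)) - 841015 = (-16 + (81 + 10)**2)*(-12 + (81 + 10)) - 841015 = (-16 + 91**2)*(-12 + 91) - 841015 = (-16 + 8281)*79 - 841015 = 8265*79 - 841015 = 652935 - 841015 = -188080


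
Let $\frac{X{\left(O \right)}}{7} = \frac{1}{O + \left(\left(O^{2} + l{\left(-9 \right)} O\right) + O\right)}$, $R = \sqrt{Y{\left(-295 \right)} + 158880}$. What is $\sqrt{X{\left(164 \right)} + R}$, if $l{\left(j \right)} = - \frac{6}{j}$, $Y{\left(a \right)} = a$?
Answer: $\frac{\sqrt{4305 + 16810000 \sqrt{158585}}}{4100} \approx 19.956$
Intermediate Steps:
$R = \sqrt{158585}$ ($R = \sqrt{-295 + 158880} = \sqrt{158585} \approx 398.23$)
$X{\left(O \right)} = \frac{7}{O^{2} + \frac{8 O}{3}}$ ($X{\left(O \right)} = \frac{7}{O + \left(\left(O^{2} + - \frac{6}{-9} O\right) + O\right)} = \frac{7}{O + \left(\left(O^{2} + \left(-6\right) \left(- \frac{1}{9}\right) O\right) + O\right)} = \frac{7}{O + \left(\left(O^{2} + \frac{2 O}{3}\right) + O\right)} = \frac{7}{O + \left(O^{2} + \frac{5 O}{3}\right)} = \frac{7}{O^{2} + \frac{8 O}{3}}$)
$\sqrt{X{\left(164 \right)} + R} = \sqrt{\frac{21}{164 \left(8 + 3 \cdot 164\right)} + \sqrt{158585}} = \sqrt{21 \cdot \frac{1}{164} \frac{1}{8 + 492} + \sqrt{158585}} = \sqrt{21 \cdot \frac{1}{164} \cdot \frac{1}{500} + \sqrt{158585}} = \sqrt{\frac{21}{82000} + \sqrt{158585}}$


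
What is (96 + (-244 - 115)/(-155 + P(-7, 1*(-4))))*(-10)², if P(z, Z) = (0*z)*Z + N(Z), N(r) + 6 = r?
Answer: 323980/33 ≈ 9817.6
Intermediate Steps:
N(r) = -6 + r
P(z, Z) = -6 + Z (P(z, Z) = (0*z)*Z + (-6 + Z) = 0*Z + (-6 + Z) = 0 + (-6 + Z) = -6 + Z)
(96 + (-244 - 115)/(-155 + P(-7, 1*(-4))))*(-10)² = (96 + (-244 - 115)/(-155 + (-6 + 1*(-4))))*(-10)² = (96 - 359/(-155 + (-6 - 4)))*100 = (96 - 359/(-155 - 10))*100 = (96 - 359/(-165))*100 = (96 - 359*(-1/165))*100 = (96 + 359/165)*100 = (16199/165)*100 = 323980/33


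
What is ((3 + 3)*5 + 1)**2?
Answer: 961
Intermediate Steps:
((3 + 3)*5 + 1)**2 = (6*5 + 1)**2 = (30 + 1)**2 = 31**2 = 961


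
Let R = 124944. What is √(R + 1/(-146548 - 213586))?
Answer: √16204799240254330/360134 ≈ 353.47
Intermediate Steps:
√(R + 1/(-146548 - 213586)) = √(124944 + 1/(-146548 - 213586)) = √(124944 + 1/(-360134)) = √(124944 - 1/360134) = √(44996582495/360134) = √16204799240254330/360134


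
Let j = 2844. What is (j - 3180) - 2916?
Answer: -3252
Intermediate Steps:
(j - 3180) - 2916 = (2844 - 3180) - 2916 = -336 - 2916 = -3252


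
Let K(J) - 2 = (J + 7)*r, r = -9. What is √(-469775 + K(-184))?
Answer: 306*I*√5 ≈ 684.24*I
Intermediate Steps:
K(J) = -61 - 9*J (K(J) = 2 + (J + 7)*(-9) = 2 + (7 + J)*(-9) = 2 + (-63 - 9*J) = -61 - 9*J)
√(-469775 + K(-184)) = √(-469775 + (-61 - 9*(-184))) = √(-469775 + (-61 + 1656)) = √(-469775 + 1595) = √(-468180) = 306*I*√5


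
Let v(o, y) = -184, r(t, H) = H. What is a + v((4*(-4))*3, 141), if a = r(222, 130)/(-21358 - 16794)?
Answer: -3510049/19076 ≈ -184.00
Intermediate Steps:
a = -65/19076 (a = 130/(-21358 - 16794) = 130/(-38152) = 130*(-1/38152) = -65/19076 ≈ -0.0034074)
a + v((4*(-4))*3, 141) = -65/19076 - 184 = -3510049/19076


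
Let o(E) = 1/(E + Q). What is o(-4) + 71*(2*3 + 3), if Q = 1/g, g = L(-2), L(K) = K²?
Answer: 9581/15 ≈ 638.73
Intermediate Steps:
g = 4 (g = (-2)² = 4)
Q = ¼ (Q = 1/4 = ¼ ≈ 0.25000)
o(E) = 1/(¼ + E) (o(E) = 1/(E + ¼) = 1/(¼ + E))
o(-4) + 71*(2*3 + 3) = 4/(1 + 4*(-4)) + 71*(2*3 + 3) = 4/(1 - 16) + 71*(6 + 3) = 4/(-15) + 71*9 = 4*(-1/15) + 639 = -4/15 + 639 = 9581/15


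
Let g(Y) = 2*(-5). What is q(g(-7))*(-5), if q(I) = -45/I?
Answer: -45/2 ≈ -22.500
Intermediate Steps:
g(Y) = -10
q(g(-7))*(-5) = -45/(-10)*(-5) = -45*(-⅒)*(-5) = (9/2)*(-5) = -45/2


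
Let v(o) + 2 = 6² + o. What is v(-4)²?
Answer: 900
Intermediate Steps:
v(o) = 34 + o (v(o) = -2 + (6² + o) = -2 + (36 + o) = 34 + o)
v(-4)² = (34 - 4)² = 30² = 900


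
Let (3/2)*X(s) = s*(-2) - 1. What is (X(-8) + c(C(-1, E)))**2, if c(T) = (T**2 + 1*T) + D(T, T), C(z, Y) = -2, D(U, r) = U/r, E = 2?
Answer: 169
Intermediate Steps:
c(T) = 1 + T + T**2 (c(T) = (T**2 + 1*T) + T/T = (T**2 + T) + 1 = (T + T**2) + 1 = 1 + T + T**2)
X(s) = -2/3 - 4*s/3 (X(s) = 2*(s*(-2) - 1)/3 = 2*(-2*s - 1)/3 = 2*(-1 - 2*s)/3 = -2/3 - 4*s/3)
(X(-8) + c(C(-1, E)))**2 = ((-2/3 - 4/3*(-8)) + (1 - 2 + (-2)**2))**2 = ((-2/3 + 32/3) + (1 - 2 + 4))**2 = (10 + 3)**2 = 13**2 = 169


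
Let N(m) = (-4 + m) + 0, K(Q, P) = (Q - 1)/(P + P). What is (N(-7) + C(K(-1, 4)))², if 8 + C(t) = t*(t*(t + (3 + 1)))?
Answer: 1442401/4096 ≈ 352.15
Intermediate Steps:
K(Q, P) = (-1 + Q)/(2*P) (K(Q, P) = (-1 + Q)/((2*P)) = (-1 + Q)*(1/(2*P)) = (-1 + Q)/(2*P))
C(t) = -8 + t²*(4 + t) (C(t) = -8 + t*(t*(t + (3 + 1))) = -8 + t*(t*(t + 4)) = -8 + t*(t*(4 + t)) = -8 + t²*(4 + t))
N(m) = -4 + m
(N(-7) + C(K(-1, 4)))² = ((-4 - 7) + (-8 + ((½)*(-1 - 1)/4)³ + 4*((½)*(-1 - 1)/4)²))² = (-11 + (-8 + ((½)*(¼)*(-2))³ + 4*((½)*(¼)*(-2))²))² = (-11 + (-8 + (-¼)³ + 4*(-¼)²))² = (-11 + (-8 - 1/64 + 4*(1/16)))² = (-11 + (-8 - 1/64 + ¼))² = (-11 - 497/64)² = (-1201/64)² = 1442401/4096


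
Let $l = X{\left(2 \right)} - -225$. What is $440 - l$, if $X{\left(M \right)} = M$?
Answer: $213$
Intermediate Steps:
$l = 227$ ($l = 2 - -225 = 2 + 225 = 227$)
$440 - l = 440 - 227 = 213$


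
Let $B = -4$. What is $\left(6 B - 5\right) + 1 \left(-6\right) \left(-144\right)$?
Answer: $835$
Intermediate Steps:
$\left(6 B - 5\right) + 1 \left(-6\right) \left(-144\right) = \left(6 \left(-4\right) - 5\right) + 1 \left(-6\right) \left(-144\right) = \left(-24 - 5\right) - -864 = -29 + 864 = 835$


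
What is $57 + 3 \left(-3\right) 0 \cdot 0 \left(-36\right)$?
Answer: $57$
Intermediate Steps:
$57 + 3 \left(-3\right) 0 \cdot 0 \left(-36\right) = 57 + \left(-9\right) 0 \cdot 0 \left(-36\right) = 57 + 0 \cdot 0 \left(-36\right) = 57 + 0 \left(-36\right) = 57 + 0 = 57$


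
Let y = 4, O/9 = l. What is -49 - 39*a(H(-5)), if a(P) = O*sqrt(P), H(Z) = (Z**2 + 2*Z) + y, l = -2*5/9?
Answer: -49 + 390*sqrt(19) ≈ 1651.0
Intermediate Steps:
l = -10/9 (l = -10*1/9 = -10/9 ≈ -1.1111)
O = -10 (O = 9*(-10/9) = -10)
H(Z) = 4 + Z**2 + 2*Z (H(Z) = (Z**2 + 2*Z) + 4 = 4 + Z**2 + 2*Z)
a(P) = -10*sqrt(P)
-49 - 39*a(H(-5)) = -49 - (-390)*sqrt(4 + (-5)**2 + 2*(-5)) = -49 - (-390)*sqrt(4 + 25 - 10) = -49 - (-390)*sqrt(19) = -49 + 390*sqrt(19)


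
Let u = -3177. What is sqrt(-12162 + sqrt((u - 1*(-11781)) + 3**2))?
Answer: sqrt(-12162 + 3*sqrt(957)) ≈ 109.86*I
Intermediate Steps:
sqrt(-12162 + sqrt((u - 1*(-11781)) + 3**2)) = sqrt(-12162 + sqrt((-3177 - 1*(-11781)) + 3**2)) = sqrt(-12162 + sqrt((-3177 + 11781) + 9)) = sqrt(-12162 + sqrt(8604 + 9)) = sqrt(-12162 + sqrt(8613)) = sqrt(-12162 + 3*sqrt(957))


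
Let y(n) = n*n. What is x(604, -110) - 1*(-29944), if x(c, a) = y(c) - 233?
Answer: 394527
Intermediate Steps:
y(n) = n²
x(c, a) = -233 + c² (x(c, a) = c² - 233 = -233 + c²)
x(604, -110) - 1*(-29944) = (-233 + 604²) - 1*(-29944) = (-233 + 364816) + 29944 = 364583 + 29944 = 394527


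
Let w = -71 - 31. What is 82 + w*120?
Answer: -12158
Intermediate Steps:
w = -102
82 + w*120 = 82 - 102*120 = 82 - 12240 = -12158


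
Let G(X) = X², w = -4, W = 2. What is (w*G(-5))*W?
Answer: -200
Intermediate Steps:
(w*G(-5))*W = -4*(-5)²*2 = -4*25*2 = -100*2 = -200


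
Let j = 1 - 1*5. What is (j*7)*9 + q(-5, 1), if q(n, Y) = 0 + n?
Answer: -257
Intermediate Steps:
j = -4 (j = 1 - 5 = -4)
q(n, Y) = n
(j*7)*9 + q(-5, 1) = -4*7*9 - 5 = -28*9 - 5 = -252 - 5 = -257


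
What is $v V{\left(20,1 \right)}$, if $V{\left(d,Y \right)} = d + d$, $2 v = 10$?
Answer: $200$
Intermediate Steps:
$v = 5$ ($v = \frac{1}{2} \cdot 10 = 5$)
$V{\left(d,Y \right)} = 2 d$
$v V{\left(20,1 \right)} = 5 \cdot 2 \cdot 20 = 5 \cdot 40 = 200$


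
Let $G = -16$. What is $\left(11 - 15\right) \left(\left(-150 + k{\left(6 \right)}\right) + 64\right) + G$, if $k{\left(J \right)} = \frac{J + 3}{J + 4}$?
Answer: $\frac{1622}{5} \approx 324.4$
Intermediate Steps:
$k{\left(J \right)} = \frac{3 + J}{4 + J}$
$\left(11 - 15\right) \left(\left(-150 + k{\left(6 \right)}\right) + 64\right) + G = \left(11 - 15\right) \left(\left(-150 + \frac{3 + 6}{4 + 6}\right) + 64\right) - 16 = \left(11 - 15\right) \left(\left(-150 + \frac{1}{10} \cdot 9\right) + 64\right) - 16 = - 4 \left(\left(-150 + \frac{1}{10} \cdot 9\right) + 64\right) - 16 = - 4 \left(\left(-150 + \frac{9}{10}\right) + 64\right) - 16 = - 4 \left(- \frac{1491}{10} + 64\right) - 16 = \left(-4\right) \left(- \frac{851}{10}\right) - 16 = \frac{1702}{5} - 16 = \frac{1622}{5}$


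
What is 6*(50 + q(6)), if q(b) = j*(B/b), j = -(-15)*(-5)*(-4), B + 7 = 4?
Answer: -600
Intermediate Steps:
B = -3 (B = -7 + 4 = -3)
j = 300 (j = -3*25*(-4) = -75*(-4) = 300)
q(b) = -900/b (q(b) = 300*(-3/b) = -900/b)
6*(50 + q(6)) = 6*(50 - 900/6) = 6*(50 - 900*1/6) = 6*(50 - 150) = 6*(-100) = -600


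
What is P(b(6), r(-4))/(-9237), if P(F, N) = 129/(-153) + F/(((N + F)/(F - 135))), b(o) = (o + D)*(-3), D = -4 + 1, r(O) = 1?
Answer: 8305/471087 ≈ 0.017629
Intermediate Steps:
D = -3
b(o) = 9 - 3*o (b(o) = (o - 3)*(-3) = (-3 + o)*(-3) = 9 - 3*o)
P(F, N) = -43/51 + F*(-135 + F)/(F + N) (P(F, N) = 129*(-1/153) + F/(((F + N)/(-135 + F))) = -43/51 + F/(((F + N)/(-135 + F))) = -43/51 + F*((-135 + F)/(F + N)) = -43/51 + F*(-135 + F)/(F + N))
P(b(6), r(-4))/(-9237) = (((9 - 3*6)² - 6928*(9 - 3*6)/51 - 43/51*1)/((9 - 3*6) + 1))/(-9237) = (((9 - 18)² - 6928*(9 - 18)/51 - 43/51)/((9 - 18) + 1))*(-1/9237) = (((-9)² - 6928/51*(-9) - 43/51)/(-9 + 1))*(-1/9237) = ((81 + 20784/17 - 43/51)/(-8))*(-1/9237) = -⅛*66440/51*(-1/9237) = -8305/51*(-1/9237) = 8305/471087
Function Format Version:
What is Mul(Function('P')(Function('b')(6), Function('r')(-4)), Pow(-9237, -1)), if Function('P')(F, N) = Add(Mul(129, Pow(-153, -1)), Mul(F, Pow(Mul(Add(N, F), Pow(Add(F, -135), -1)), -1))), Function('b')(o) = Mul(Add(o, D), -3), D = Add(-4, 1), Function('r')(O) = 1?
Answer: Rational(8305, 471087) ≈ 0.017629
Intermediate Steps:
D = -3
Function('b')(o) = Add(9, Mul(-3, o)) (Function('b')(o) = Mul(Add(o, -3), -3) = Mul(Add(-3, o), -3) = Add(9, Mul(-3, o)))
Function('P')(F, N) = Add(Rational(-43, 51), Mul(F, Pow(Add(F, N), -1), Add(-135, F))) (Function('P')(F, N) = Add(Mul(129, Rational(-1, 153)), Mul(F, Pow(Mul(Add(F, N), Pow(Add(-135, F), -1)), -1))) = Add(Rational(-43, 51), Mul(F, Pow(Mul(Pow(Add(-135, F), -1), Add(F, N)), -1))) = Add(Rational(-43, 51), Mul(F, Mul(Pow(Add(F, N), -1), Add(-135, F)))) = Add(Rational(-43, 51), Mul(F, Pow(Add(F, N), -1), Add(-135, F))))
Mul(Function('P')(Function('b')(6), Function('r')(-4)), Pow(-9237, -1)) = Mul(Mul(Pow(Add(Add(9, Mul(-3, 6)), 1), -1), Add(Pow(Add(9, Mul(-3, 6)), 2), Mul(Rational(-6928, 51), Add(9, Mul(-3, 6))), Mul(Rational(-43, 51), 1))), Pow(-9237, -1)) = Mul(Mul(Pow(Add(Add(9, -18), 1), -1), Add(Pow(Add(9, -18), 2), Mul(Rational(-6928, 51), Add(9, -18)), Rational(-43, 51))), Rational(-1, 9237)) = Mul(Mul(Pow(Add(-9, 1), -1), Add(Pow(-9, 2), Mul(Rational(-6928, 51), -9), Rational(-43, 51))), Rational(-1, 9237)) = Mul(Mul(Pow(-8, -1), Add(81, Rational(20784, 17), Rational(-43, 51))), Rational(-1, 9237)) = Mul(Mul(Rational(-1, 8), Rational(66440, 51)), Rational(-1, 9237)) = Mul(Rational(-8305, 51), Rational(-1, 9237)) = Rational(8305, 471087)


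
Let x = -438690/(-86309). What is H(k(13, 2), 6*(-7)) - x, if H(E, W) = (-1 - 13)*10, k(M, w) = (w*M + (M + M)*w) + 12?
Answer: -12521950/86309 ≈ -145.08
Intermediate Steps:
k(M, w) = 12 + 3*M*w (k(M, w) = (M*w + (2*M)*w) + 12 = (M*w + 2*M*w) + 12 = 3*M*w + 12 = 12 + 3*M*w)
x = 438690/86309 (x = -438690*(-1/86309) = 438690/86309 ≈ 5.0828)
H(E, W) = -140 (H(E, W) = -14*10 = -140)
H(k(13, 2), 6*(-7)) - x = -140 - 1*438690/86309 = -140 - 438690/86309 = -12521950/86309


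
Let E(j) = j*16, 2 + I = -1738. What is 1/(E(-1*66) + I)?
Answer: -1/2796 ≈ -0.00035765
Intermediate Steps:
I = -1740 (I = -2 - 1738 = -1740)
E(j) = 16*j
1/(E(-1*66) + I) = 1/(16*(-1*66) - 1740) = 1/(16*(-66) - 1740) = 1/(-1056 - 1740) = 1/(-2796) = -1/2796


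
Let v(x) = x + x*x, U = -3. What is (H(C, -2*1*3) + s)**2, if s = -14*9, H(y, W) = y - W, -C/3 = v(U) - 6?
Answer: 14400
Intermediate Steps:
v(x) = x + x**2
C = 0 (C = -3*(-3*(1 - 3) - 6) = -3*(-3*(-2) - 6) = -3*(6 - 6) = -3*0 = 0)
s = -126
(H(C, -2*1*3) + s)**2 = ((0 - (-2*1)*3) - 126)**2 = ((0 - (-2)*3) - 126)**2 = ((0 - 1*(-6)) - 126)**2 = ((0 + 6) - 126)**2 = (6 - 126)**2 = (-120)**2 = 14400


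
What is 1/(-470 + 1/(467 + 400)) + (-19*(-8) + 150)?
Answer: 123060811/407489 ≈ 302.00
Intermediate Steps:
1/(-470 + 1/(467 + 400)) + (-19*(-8) + 150) = 1/(-470 + 1/867) + (152 + 150) = 1/(-470 + 1/867) + 302 = 1/(-407489/867) + 302 = -867/407489 + 302 = 123060811/407489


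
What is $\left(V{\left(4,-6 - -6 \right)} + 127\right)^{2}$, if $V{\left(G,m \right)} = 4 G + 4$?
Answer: $21609$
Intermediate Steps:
$V{\left(G,m \right)} = 4 + 4 G$
$\left(V{\left(4,-6 - -6 \right)} + 127\right)^{2} = \left(\left(4 + 4 \cdot 4\right) + 127\right)^{2} = \left(\left(4 + 16\right) + 127\right)^{2} = \left(20 + 127\right)^{2} = 147^{2} = 21609$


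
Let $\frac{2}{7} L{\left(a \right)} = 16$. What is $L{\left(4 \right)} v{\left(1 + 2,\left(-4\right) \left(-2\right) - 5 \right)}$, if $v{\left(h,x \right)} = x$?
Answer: $168$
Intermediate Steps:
$L{\left(a \right)} = 56$ ($L{\left(a \right)} = \frac{7}{2} \cdot 16 = 56$)
$L{\left(4 \right)} v{\left(1 + 2,\left(-4\right) \left(-2\right) - 5 \right)} = 56 \left(\left(-4\right) \left(-2\right) - 5\right) = 56 \left(8 - 5\right) = 56 \cdot 3 = 168$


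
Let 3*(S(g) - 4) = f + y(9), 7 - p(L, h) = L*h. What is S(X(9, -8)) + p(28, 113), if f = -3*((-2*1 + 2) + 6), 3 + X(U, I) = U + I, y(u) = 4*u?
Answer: -3147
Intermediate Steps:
X(U, I) = -3 + I + U (X(U, I) = -3 + (U + I) = -3 + (I + U) = -3 + I + U)
p(L, h) = 7 - L*h
f = -18 (f = -3*((-2 + 2) + 6) = -3*(0 + 6) = -3*6 = -18)
S(g) = 10 (S(g) = 4 + (-18 + 4*9)/3 = 4 + (-18 + 36)/3 = 4 + (⅓)*18 = 4 + 6 = 10)
S(X(9, -8)) + p(28, 113) = 10 + (7 - 1*28*113) = 10 + (7 - 3164) = 10 - 3157 = -3147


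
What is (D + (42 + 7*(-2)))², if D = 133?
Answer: 25921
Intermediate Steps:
(D + (42 + 7*(-2)))² = (133 + (42 + 7*(-2)))² = (133 + (42 - 14))² = (133 + 28)² = 161² = 25921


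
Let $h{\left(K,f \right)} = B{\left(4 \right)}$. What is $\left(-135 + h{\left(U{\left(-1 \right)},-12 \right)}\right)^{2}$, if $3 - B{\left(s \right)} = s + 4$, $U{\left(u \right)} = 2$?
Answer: $19600$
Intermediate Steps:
$B{\left(s \right)} = -1 - s$ ($B{\left(s \right)} = 3 - \left(s + 4\right) = 3 - \left(4 + s\right) = -1 - s$)
$h{\left(K,f \right)} = -5$ ($h{\left(K,f \right)} = -1 - 4 = -5$)
$\left(-135 + h{\left(U{\left(-1 \right)},-12 \right)}\right)^{2} = \left(-135 - 5\right)^{2} = \left(-140\right)^{2} = 19600$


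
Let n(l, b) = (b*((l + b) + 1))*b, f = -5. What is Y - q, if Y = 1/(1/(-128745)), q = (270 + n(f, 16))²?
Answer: -11297709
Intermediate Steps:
n(l, b) = b²*(1 + b + l) (n(l, b) = (b*((b + l) + 1))*b = (b*(1 + b + l))*b = b²*(1 + b + l))
q = 11168964 (q = (270 + 16²*(1 + 16 - 5))² = (270 + 256*12)² = (270 + 3072)² = 3342² = 11168964)
Y = -128745 (Y = 1/(-1/128745) = -128745)
Y - q = -128745 - 1*11168964 = -128745 - 11168964 = -11297709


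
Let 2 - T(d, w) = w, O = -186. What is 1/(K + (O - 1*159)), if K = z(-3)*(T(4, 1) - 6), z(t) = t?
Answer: -1/330 ≈ -0.0030303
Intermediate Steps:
T(d, w) = 2 - w
K = 15 (K = -3*((2 - 1*1) - 6) = -3*((2 - 1) - 6) = -3*(1 - 6) = -3*(-5) = 15)
1/(K + (O - 1*159)) = 1/(15 + (-186 - 1*159)) = 1/(15 + (-186 - 159)) = 1/(15 - 345) = 1/(-330) = -1/330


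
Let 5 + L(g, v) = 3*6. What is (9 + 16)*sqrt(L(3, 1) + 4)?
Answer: 25*sqrt(17) ≈ 103.08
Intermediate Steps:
L(g, v) = 13 (L(g, v) = -5 + 3*6 = -5 + 18 = 13)
(9 + 16)*sqrt(L(3, 1) + 4) = (9 + 16)*sqrt(13 + 4) = 25*sqrt(17)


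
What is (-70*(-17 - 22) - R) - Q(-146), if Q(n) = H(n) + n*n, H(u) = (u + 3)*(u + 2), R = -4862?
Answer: -34316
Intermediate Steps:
H(u) = (2 + u)*(3 + u) (H(u) = (3 + u)*(2 + u) = (2 + u)*(3 + u))
Q(n) = 6 + 2*n² + 5*n (Q(n) = (6 + n² + 5*n) + n*n = (6 + n² + 5*n) + n² = 6 + 2*n² + 5*n)
(-70*(-17 - 22) - R) - Q(-146) = (-70*(-17 - 22) - 1*(-4862)) - (6 + 2*(-146)² + 5*(-146)) = (-70*(-39) + 4862) - (6 + 2*21316 - 730) = (2730 + 4862) - (6 + 42632 - 730) = 7592 - 1*41908 = 7592 - 41908 = -34316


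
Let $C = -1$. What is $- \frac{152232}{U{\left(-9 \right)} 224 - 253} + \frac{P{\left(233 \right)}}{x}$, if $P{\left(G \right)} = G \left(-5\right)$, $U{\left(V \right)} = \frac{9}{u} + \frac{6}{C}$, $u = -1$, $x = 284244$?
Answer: $\frac{43266823463}{1026973572} \approx 42.13$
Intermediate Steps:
$U{\left(V \right)} = -15$ ($U{\left(V \right)} = \frac{9}{-1} + \frac{6}{-1} = 9 \left(-1\right) + 6 \left(-1\right) = -9 - 6 = -15$)
$P{\left(G \right)} = - 5 G$
$- \frac{152232}{U{\left(-9 \right)} 224 - 253} + \frac{P{\left(233 \right)}}{x} = - \frac{152232}{\left(-15\right) 224 - 253} + \frac{\left(-5\right) 233}{284244} = - \frac{152232}{-3360 - 253} - \frac{1165}{284244} = - \frac{152232}{-3613} - \frac{1165}{284244} = \left(-152232\right) \left(- \frac{1}{3613}\right) - \frac{1165}{284244} = \frac{152232}{3613} - \frac{1165}{284244} = \frac{43266823463}{1026973572}$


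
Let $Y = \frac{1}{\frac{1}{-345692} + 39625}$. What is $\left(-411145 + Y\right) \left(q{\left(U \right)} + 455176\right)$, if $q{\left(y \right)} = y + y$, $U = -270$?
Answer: $- \frac{2560456721553453663668}{13698045499} \approx -1.8692 \cdot 10^{11}$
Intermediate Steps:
$q{\left(y \right)} = 2 y$
$Y = \frac{345692}{13698045499}$ ($Y = \frac{1}{- \frac{1}{345692} + 39625} = \frac{1}{\frac{13698045499}{345692}} = \frac{345692}{13698045499} \approx 2.5237 \cdot 10^{-5}$)
$\left(-411145 + Y\right) \left(q{\left(U \right)} + 455176\right) = \left(-411145 + \frac{345692}{13698045499}\right) \left(2 \left(-270\right) + 455176\right) = - \frac{5631882916340663 \left(-540 + 455176\right)}{13698045499} = \left(- \frac{5631882916340663}{13698045499}\right) 454636 = - \frac{2560456721553453663668}{13698045499}$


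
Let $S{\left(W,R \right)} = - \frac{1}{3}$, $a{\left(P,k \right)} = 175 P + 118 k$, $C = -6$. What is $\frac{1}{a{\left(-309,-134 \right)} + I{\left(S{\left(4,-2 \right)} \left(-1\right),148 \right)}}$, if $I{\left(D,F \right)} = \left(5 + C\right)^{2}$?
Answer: $- \frac{1}{69886} \approx -1.4309 \cdot 10^{-5}$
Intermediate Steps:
$a{\left(P,k \right)} = 118 k + 175 P$
$S{\left(W,R \right)} = - \frac{1}{3}$ ($S{\left(W,R \right)} = \left(-1\right) \frac{1}{3} = - \frac{1}{3}$)
$I{\left(D,F \right)} = 1$ ($I{\left(D,F \right)} = \left(5 - 6\right)^{2} = \left(-1\right)^{2} = 1$)
$\frac{1}{a{\left(-309,-134 \right)} + I{\left(S{\left(4,-2 \right)} \left(-1\right),148 \right)}} = \frac{1}{\left(118 \left(-134\right) + 175 \left(-309\right)\right) + 1} = \frac{1}{\left(-15812 - 54075\right) + 1} = \frac{1}{-69887 + 1} = \frac{1}{-69886} = - \frac{1}{69886}$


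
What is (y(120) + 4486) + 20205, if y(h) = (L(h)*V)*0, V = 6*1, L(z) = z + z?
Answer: 24691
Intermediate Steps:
L(z) = 2*z
V = 6
y(h) = 0 (y(h) = ((2*h)*6)*0 = (12*h)*0 = 0)
(y(120) + 4486) + 20205 = (0 + 4486) + 20205 = 4486 + 20205 = 24691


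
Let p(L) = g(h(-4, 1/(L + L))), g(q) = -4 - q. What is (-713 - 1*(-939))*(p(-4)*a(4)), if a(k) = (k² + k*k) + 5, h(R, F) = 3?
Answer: -58534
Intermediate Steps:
a(k) = 5 + 2*k² (a(k) = (k² + k²) + 5 = 2*k² + 5 = 5 + 2*k²)
p(L) = -7 (p(L) = -4 - 1*3 = -4 - 3 = -7)
(-713 - 1*(-939))*(p(-4)*a(4)) = (-713 - 1*(-939))*(-7*(5 + 2*4²)) = (-713 + 939)*(-7*(5 + 2*16)) = 226*(-7*(5 + 32)) = 226*(-7*37) = 226*(-259) = -58534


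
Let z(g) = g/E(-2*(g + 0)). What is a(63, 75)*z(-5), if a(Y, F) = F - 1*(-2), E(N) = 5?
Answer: -77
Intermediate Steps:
a(Y, F) = 2 + F (a(Y, F) = F + 2 = 2 + F)
z(g) = g/5
a(63, 75)*z(-5) = (2 + 75)*((1/5)*(-5)) = 77*(-1) = -77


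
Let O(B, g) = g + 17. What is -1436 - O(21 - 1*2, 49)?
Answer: -1502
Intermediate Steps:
O(B, g) = 17 + g
-1436 - O(21 - 1*2, 49) = -1436 - (17 + 49) = -1436 - 1*66 = -1436 - 66 = -1502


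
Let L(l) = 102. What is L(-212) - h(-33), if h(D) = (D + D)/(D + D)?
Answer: 101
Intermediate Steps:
h(D) = 1 (h(D) = (2*D)/((2*D)) = (2*D)*(1/(2*D)) = 1)
L(-212) - h(-33) = 102 - 1*1 = 102 - 1 = 101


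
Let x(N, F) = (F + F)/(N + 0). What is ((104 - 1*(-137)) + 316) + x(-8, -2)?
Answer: 1115/2 ≈ 557.50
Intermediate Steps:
x(N, F) = 2*F/N (x(N, F) = (2*F)/N = 2*F/N)
((104 - 1*(-137)) + 316) + x(-8, -2) = ((104 - 1*(-137)) + 316) + 2*(-2)/(-8) = ((104 + 137) + 316) + 2*(-2)*(-⅛) = (241 + 316) + ½ = 557 + ½ = 1115/2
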